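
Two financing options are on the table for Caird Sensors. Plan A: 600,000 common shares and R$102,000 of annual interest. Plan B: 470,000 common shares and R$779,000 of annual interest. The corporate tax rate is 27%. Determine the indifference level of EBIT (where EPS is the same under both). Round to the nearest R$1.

Set EPS_A = EPS_B: (EBIT − R$102,000)(1 − 0.27) ÷ 600,000 = (EBIT − R$779,000)(1 − 0.27) ÷ 470,000.
Cancelling (1 − t) and cross-multiplying: 470,000·(EBIT − 102,000) = 600,000·(EBIT − 779,000).
Solving, EBIT = (779,000·600,000 − 102,000·470,000) / (600,000 − 470,000) = 419,460,000,000 / 130,000 = 3,226,615.38.

R$3,226,615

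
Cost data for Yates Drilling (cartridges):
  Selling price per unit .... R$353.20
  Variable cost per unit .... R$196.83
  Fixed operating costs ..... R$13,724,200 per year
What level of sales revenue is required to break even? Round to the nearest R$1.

R$30,999,472

CM per unit = R$353.20 − R$196.83 = R$156.37; CM ratio = R$156.37 / R$353.20 = 0.4427.
Break-even revenue = fixed costs × price ÷ CM = R$13,724,200 × R$353.20 ÷ R$156.37 = R$30,999,472.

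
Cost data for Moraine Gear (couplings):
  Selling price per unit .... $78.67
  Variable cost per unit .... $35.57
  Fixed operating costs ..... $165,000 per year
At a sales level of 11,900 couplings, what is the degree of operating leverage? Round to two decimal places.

1.47

At 11,900 units, contribution = 11,900 × $43.10 = $512,890.00.
Subtracting fixed costs: EBIT = $512,890.00 − $165,000 = $347,890.00.
So DOL = total CM / EBIT = $512,890.00 / $347,890.00 = 1.4743.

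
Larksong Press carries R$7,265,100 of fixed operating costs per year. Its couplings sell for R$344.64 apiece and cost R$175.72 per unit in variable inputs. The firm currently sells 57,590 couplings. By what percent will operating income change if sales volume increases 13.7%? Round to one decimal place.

At 57,590 units, contribution = 57,590 × R$168.92 = R$9,728,102.80.
EBIT = R$9,728,102.80 − R$7,265,100 = R$2,463,002.80.
DOL = contribution ÷ EBIT = R$9,728,102.80 ÷ R$2,463,002.80 = 3.9497.
Operating income changes by 3.9497 × +13.7% = +54.1%.

+54.1%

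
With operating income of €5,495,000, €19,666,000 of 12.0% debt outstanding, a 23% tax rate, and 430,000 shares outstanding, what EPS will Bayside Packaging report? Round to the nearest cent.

€5.61

Pre-tax income = €5,495,000 − €2,359,920.00 = €3,135,080.00.
After tax at 23%: net income = €3,135,080.00 × 0.77 = €2,414,011.60.
Per share: €2,414,011.60 / 430,000 shares = €5.61.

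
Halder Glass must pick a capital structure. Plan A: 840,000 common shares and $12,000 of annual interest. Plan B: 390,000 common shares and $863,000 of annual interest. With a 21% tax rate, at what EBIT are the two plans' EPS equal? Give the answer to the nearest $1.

$1,600,533

At indifference, (EBIT − 12,000)(1 − t)/840,000 = (EBIT − 863,000)(1 − t)/390,000.
The (1 − t) factor cancels: (EBIT − 12,000) × 390,000 = (EBIT − 863,000) × 840,000.
EBIT × (840,000 − 390,000) = 863,000 × 840,000 − 12,000 × 390,000 = 720,240,000,000, so EBIT = 720,240,000,000 ÷ 450,000 = 1,600,533.33.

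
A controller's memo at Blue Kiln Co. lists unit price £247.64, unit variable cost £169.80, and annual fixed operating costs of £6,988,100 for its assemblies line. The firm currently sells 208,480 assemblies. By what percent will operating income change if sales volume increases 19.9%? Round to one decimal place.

Total contribution margin = 208,480 × £77.84 = £16,228,083.20.
Operating income = contribution − fixed costs = £16,228,083.20 − £6,988,100 = £9,239,983.20.
So DOL = total CM / EBIT = £16,228,083.20 / £9,239,983.20 = 1.7563.
%ΔEBIT = DOL × %ΔSales = 1.7563 × +19.9% = +35.0%.

+35.0%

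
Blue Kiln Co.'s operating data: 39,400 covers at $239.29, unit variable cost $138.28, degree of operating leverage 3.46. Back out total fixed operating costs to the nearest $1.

Contribution at this volume is 39,400 × $101.01 = $3,979,794.00.
DOL = contribution / EBIT, so EBIT = $3,979,794.00 / 3.46 = $1,150,229.48.
Fixed costs = CM − EBIT = $3,979,794.00 − $1,150,229.48 = $2,829,565.

$2,829,565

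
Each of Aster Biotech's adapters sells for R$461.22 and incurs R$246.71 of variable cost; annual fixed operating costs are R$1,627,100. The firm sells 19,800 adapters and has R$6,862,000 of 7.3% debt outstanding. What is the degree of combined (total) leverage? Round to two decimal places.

Contribution at this volume is 19,800 × R$214.51 = R$4,247,298.00.
Subtracting fixed costs: EBIT = R$4,247,298.00 − R$1,627,100 = R$2,620,198.00. Interest = R$500,926.00.
DOL = R$4,247,298.00 ÷ R$2,620,198.00 = 1.6210; DFL = R$2,620,198.00 ÷ R$2,119,272.00 = 1.2364.
DCL = DOL × DFL = 1.6210 × 1.2364 = 2.0042.

2.00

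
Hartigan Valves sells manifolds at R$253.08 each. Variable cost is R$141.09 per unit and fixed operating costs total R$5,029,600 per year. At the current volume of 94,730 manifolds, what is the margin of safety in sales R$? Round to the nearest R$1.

Each unit contributes R$253.08 − R$141.09 = R$111.99. Break-even units = R$5,029,600 ÷ R$111.99 = 44,911.15; break-even revenue = 44,911.15 × R$253.08 = R$11,366,114.55.
Current sales = 94,730 × R$253.08 = R$23,974,268.40.
Margin of safety = R$23,974,268.40 − R$11,366,114.55 = R$12,608,154.

R$12,608,154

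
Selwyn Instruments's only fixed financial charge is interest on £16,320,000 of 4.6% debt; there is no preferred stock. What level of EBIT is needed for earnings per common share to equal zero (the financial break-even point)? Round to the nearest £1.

£750,720

Annual interest = 4.6% × £16,320,000 = £750,720.00.
With no preferred dividends, EPS = 0 when EBIT exactly covers interest, so the financial break-even EBIT is £750,720.00.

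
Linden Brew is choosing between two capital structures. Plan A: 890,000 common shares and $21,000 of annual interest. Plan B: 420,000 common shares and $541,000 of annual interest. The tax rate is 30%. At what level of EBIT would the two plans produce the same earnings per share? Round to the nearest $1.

$1,005,681

Set EPS_A = EPS_B: (EBIT − $21,000)(1 − 0.30) ÷ 890,000 = (EBIT − $541,000)(1 − 0.30) ÷ 420,000.
Cancelling (1 − t) and cross-multiplying: 420,000·(EBIT − 21,000) = 890,000·(EBIT − 541,000).
Solving, EBIT = (541,000·890,000 − 21,000·420,000) / (890,000 − 420,000) = 472,670,000,000 / 470,000 = 1,005,680.85.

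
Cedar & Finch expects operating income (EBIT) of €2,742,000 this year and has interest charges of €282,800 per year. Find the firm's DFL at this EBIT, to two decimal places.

Interest = €282,800.00.
DFL = EBIT ÷ (EBIT − I) = €2,742,000 ÷ (€2,742,000 − €282,800.00) = €2,742,000 ÷ €2,459,200.00 = 1.1150.

1.11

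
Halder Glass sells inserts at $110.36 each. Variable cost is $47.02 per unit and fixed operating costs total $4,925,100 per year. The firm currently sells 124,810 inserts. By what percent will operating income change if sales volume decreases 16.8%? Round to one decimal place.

-44.6%

At 124,810 units, contribution = 124,810 × $63.34 = $7,905,465.40.
Subtracting fixed costs: EBIT = $7,905,465.40 − $4,925,100 = $2,980,365.40.
DOL = contribution ÷ EBIT = $7,905,465.40 ÷ $2,980,365.40 = 2.6525.
%ΔEBIT = DOL × %ΔSales = 2.6525 × -16.8% = -44.6%.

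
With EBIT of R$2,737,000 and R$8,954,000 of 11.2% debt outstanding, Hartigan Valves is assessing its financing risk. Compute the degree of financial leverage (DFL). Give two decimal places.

1.58

Annual interest charges come to R$1,002,848.00.
DFL = EBIT ÷ (EBIT − I) = R$2,737,000 ÷ (R$2,737,000 − R$1,002,848.00) = R$2,737,000 ÷ R$1,734,152.00 = 1.5783.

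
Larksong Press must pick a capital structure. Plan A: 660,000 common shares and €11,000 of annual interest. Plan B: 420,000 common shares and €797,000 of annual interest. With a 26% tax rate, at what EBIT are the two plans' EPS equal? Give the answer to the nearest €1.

€2,172,500

Set EPS_A = EPS_B: (EBIT − €11,000)(1 − 0.26) ÷ 660,000 = (EBIT − €797,000)(1 − 0.26) ÷ 420,000.
The (1 − t) factor cancels: (EBIT − 11,000) × 420,000 = (EBIT − 797,000) × 660,000.
Solving, EBIT = (797,000·660,000 − 11,000·420,000) / (660,000 − 420,000) = 521,400,000,000 / 240,000 = 2,172,500.00.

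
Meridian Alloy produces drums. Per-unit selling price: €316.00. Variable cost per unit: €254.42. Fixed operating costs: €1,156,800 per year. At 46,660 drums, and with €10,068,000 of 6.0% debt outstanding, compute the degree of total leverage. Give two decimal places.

Contribution at this volume is 46,660 × €61.58 = €2,873,322.80.
EBIT = €2,873,322.80 − €1,156,800 = €1,716,522.80. Interest = €604,080.00, so EBIT − I = €1,112,442.80.
Degree of total leverage = total CM / (EBIT − interest) = €2,873,322.80 / €1,112,442.80 = 2.5829.

2.58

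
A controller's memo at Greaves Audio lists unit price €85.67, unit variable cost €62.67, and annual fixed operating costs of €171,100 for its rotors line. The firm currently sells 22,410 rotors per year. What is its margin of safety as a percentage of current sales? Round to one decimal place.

66.8%

Unit CM = price − variable cost = €85.67 − €62.67 = €23.00. Break-even units = €171,100 ÷ €23.00 = 7,439.13; break-even revenue = 7,439.13 × €85.67 = €637,310.30.
Current sales = 22,410 × €85.67 = €1,919,864.70.
Margin of safety = (€1,919,864.70 − €637,310.30) ÷ €1,919,864.70 = 66.8%.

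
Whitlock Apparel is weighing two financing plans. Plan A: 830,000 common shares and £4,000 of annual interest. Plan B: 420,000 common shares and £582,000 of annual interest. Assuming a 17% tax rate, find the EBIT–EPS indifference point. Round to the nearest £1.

£1,174,098

Set EPS_A = EPS_B: (EBIT − £4,000)(1 − 0.17) ÷ 830,000 = (EBIT − £582,000)(1 − 0.17) ÷ 420,000.
The (1 − t) factor cancels: (EBIT − 4,000) × 420,000 = (EBIT − 582,000) × 830,000.
Solving, EBIT = (582,000·830,000 − 4,000·420,000) / (830,000 − 420,000) = 481,380,000,000 / 410,000 = 1,174,097.56.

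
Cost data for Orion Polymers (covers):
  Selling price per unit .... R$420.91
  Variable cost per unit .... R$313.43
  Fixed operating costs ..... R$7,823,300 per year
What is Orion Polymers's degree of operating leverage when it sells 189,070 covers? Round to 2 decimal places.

1.63

Total contribution margin = 189,070 × R$107.48 = R$20,321,243.60.
Subtracting fixed costs: EBIT = R$20,321,243.60 − R$7,823,300 = R$12,497,943.60.
Degree of operating leverage = R$20,321,243.60 / R$12,497,943.60 = 1.6260.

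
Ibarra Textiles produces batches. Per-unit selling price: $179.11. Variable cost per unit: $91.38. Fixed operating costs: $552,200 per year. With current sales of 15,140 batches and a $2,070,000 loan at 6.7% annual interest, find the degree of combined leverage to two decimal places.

2.08

At 15,140 units, contribution = 15,140 × $87.73 = $1,328,232.20.
Subtracting fixed costs: EBIT = $1,328,232.20 − $552,200 = $776,032.20. Interest = $138,690.00.
DOL = $1,328,232.20 ÷ $776,032.20 = 1.7116; DFL = $776,032.20 ÷ $637,342.20 = 1.2176.
Combined leverage = 1.7116 × 1.2176 = 2.0840.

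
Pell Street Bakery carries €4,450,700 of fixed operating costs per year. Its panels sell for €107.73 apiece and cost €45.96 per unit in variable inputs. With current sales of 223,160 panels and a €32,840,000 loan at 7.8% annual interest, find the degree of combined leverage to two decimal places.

Total contribution margin = 223,160 × €61.77 = €13,784,593.20.
Operating income = contribution − fixed costs = €13,784,593.20 − €4,450,700 = €9,333,893.20. Interest = €2,561,520.00, so EBIT − I = €6,772,373.20.
Degree of total leverage = total CM / (EBIT − interest) = €13,784,593.20 / €6,772,373.20 = 2.0354.

2.04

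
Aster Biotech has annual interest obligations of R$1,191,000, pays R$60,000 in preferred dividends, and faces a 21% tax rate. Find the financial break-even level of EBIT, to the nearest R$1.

Preferred dividends are paid after tax, so their pre-tax equivalent is R$60,000 ÷ (1 − 0.21) = R$75,949.37.
Financial break-even EBIT = interest + D_p ÷ (1 − t) = R$1,191,000 + R$75,949.37 = R$1,266,949.37.

R$1,266,949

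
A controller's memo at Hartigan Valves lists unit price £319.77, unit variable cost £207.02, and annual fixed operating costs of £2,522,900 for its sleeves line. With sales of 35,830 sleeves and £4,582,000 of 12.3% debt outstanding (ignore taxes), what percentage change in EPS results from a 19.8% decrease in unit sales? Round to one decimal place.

-83.9%

Total contribution margin = 35,830 × £112.75 = £4,039,832.50.
Subtracting fixed costs: EBIT = £4,039,832.50 − £2,522,900 = £1,516,932.50.
Interest = £563,586.00, so EBIT − I = £953,346.50.
DCL = total CM / (EBIT − I) = £4,039,832.50 / £953,346.50 = 4.2375.
%ΔEPS = DCL × %ΔSales = 4.2375 × -19.8% = -83.9%.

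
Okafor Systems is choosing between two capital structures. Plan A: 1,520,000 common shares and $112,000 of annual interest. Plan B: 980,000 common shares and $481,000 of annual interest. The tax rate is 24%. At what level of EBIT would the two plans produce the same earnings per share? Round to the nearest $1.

$1,150,667

Set EPS_A = EPS_B: (EBIT − $112,000)(1 − 0.24) ÷ 1,520,000 = (EBIT − $481,000)(1 − 0.24) ÷ 980,000.
The (1 − t) factor cancels: (EBIT − 112,000) × 980,000 = (EBIT − 481,000) × 1,520,000.
Solving, EBIT = (481,000·1,520,000 − 112,000·980,000) / (1,520,000 − 980,000) = 621,360,000,000 / 540,000 = 1,150,666.67.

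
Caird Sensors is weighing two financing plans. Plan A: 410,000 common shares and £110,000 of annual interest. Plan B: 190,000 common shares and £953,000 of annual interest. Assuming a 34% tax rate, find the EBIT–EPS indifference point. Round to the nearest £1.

Set EPS_A = EPS_B: (EBIT − £110,000)(1 − 0.34) ÷ 410,000 = (EBIT − £953,000)(1 − 0.34) ÷ 190,000.
Cancelling (1 − t) and cross-multiplying: 190,000·(EBIT − 110,000) = 410,000·(EBIT − 953,000).
Solving, EBIT = (953,000·410,000 − 110,000·190,000) / (410,000 − 190,000) = 369,830,000,000 / 220,000 = 1,681,045.45.

£1,681,045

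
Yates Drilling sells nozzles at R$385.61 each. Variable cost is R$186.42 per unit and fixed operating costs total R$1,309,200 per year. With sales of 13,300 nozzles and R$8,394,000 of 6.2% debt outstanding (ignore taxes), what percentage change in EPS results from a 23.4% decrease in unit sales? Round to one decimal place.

Contribution at this volume is 13,300 × R$199.19 = R$2,649,227.00.
Operating income = contribution − fixed costs = R$2,649,227.00 − R$1,309,200 = R$1,340,027.00.
After interest of R$520,428.00, pre-tax earnings = R$819,599.00.
Degree of combined leverage = contribution ÷ (EBIT − I) = R$2,649,227.00 ÷ R$819,599.00 = 3.2323.
EPS therefore changes by 3.2323 × (-23.4%) = -75.6%.

-75.6%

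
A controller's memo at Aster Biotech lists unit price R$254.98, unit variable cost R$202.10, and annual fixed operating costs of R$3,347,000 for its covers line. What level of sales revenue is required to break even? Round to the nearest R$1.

R$16,138,768

Contribution margin per unit = R$254.98 − R$202.10 = R$52.88, a CM ratio of R$52.88 ÷ R$254.98 = 0.2074.
Break-even revenue = fixed costs × price ÷ CM = R$3,347,000 × R$254.98 ÷ R$52.88 = R$16,138,768.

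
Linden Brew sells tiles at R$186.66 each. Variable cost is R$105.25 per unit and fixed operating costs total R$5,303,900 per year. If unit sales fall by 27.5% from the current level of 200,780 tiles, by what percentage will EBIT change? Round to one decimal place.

-40.7%

At 200,780 units, contribution = 200,780 × R$81.41 = R$16,345,499.80.
EBIT = R$16,345,499.80 − R$5,303,900 = R$11,041,599.80.
Degree of operating leverage = R$16,345,499.80 / R$11,041,599.80 = 1.4804.
%ΔEBIT = DOL × %ΔSales = 1.4804 × -27.5% = -40.7%.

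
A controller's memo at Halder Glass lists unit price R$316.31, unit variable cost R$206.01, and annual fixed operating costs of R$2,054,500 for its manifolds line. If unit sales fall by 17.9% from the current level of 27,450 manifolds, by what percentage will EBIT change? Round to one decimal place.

At 27,450 units, contribution = 27,450 × R$110.30 = R$3,027,735.00.
EBIT = R$3,027,735.00 − R$2,054,500 = R$973,235.00.
Degree of operating leverage = R$3,027,735.00 / R$973,235.00 = 3.1110.
%ΔEBIT = DOL × %ΔSales = 3.1110 × -17.9% = -55.7%.

-55.7%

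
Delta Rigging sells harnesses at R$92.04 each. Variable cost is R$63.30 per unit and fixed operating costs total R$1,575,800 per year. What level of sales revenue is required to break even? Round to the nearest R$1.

CM per unit = R$92.04 − R$63.30 = R$28.74; CM ratio = R$28.74 / R$92.04 = 0.3123.
Break-even revenue = fixed costs × price ÷ CM = R$1,575,800 × R$92.04 ÷ R$28.74 = R$5,046,508.

R$5,046,508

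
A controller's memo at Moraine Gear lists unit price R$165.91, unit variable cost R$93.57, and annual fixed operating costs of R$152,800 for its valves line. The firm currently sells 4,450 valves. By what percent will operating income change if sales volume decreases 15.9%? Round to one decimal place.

-30.3%

Contribution at this volume is 4,450 × R$72.34 = R$321,913.00.
Subtracting fixed costs: EBIT = R$321,913.00 − R$152,800 = R$169,113.00.
So DOL = total CM / EBIT = R$321,913.00 / R$169,113.00 = 1.9035.
So EBIT moves 1.9035 × (-15.9%) = -30.3%.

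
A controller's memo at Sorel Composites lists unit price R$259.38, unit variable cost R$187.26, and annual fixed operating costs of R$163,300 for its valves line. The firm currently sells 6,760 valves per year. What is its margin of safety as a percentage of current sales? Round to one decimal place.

Each unit contributes R$259.38 − R$187.26 = R$72.12. Break-even units = R$163,300 ÷ R$72.12 = 2,264.28; break-even revenue = 2,264.28 × R$259.38 = R$587,309.40.
Current sales = 6,760 × R$259.38 = R$1,753,408.80.
Margin of safety = (R$1,753,408.80 − R$587,309.40) ÷ R$1,753,408.80 = 66.5%.

66.5%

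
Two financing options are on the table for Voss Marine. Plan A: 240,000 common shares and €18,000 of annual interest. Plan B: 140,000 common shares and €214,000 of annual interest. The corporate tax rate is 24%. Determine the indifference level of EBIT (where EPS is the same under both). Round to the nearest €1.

€488,400

Set EPS_A = EPS_B: (EBIT − €18,000)(1 − 0.24) ÷ 240,000 = (EBIT − €214,000)(1 − 0.24) ÷ 140,000.
Cancelling (1 − t) and cross-multiplying: 140,000·(EBIT − 18,000) = 240,000·(EBIT − 214,000).
Solving, EBIT = (214,000·240,000 − 18,000·140,000) / (240,000 − 140,000) = 48,840,000,000 / 100,000 = 488,400.00.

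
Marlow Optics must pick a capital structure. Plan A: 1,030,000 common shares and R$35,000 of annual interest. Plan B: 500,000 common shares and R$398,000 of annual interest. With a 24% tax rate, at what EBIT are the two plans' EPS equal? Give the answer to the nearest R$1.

R$740,453

At indifference, (EBIT − 35,000)(1 − t)/1,030,000 = (EBIT − 398,000)(1 − t)/500,000.
The (1 − t) factor cancels: (EBIT − 35,000) × 500,000 = (EBIT − 398,000) × 1,030,000.
Solving, EBIT = (398,000·1,030,000 − 35,000·500,000) / (1,030,000 − 500,000) = 392,440,000,000 / 530,000 = 740,452.83.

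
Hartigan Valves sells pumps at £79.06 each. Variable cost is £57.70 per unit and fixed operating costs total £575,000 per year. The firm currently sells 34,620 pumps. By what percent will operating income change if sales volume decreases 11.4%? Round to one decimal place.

-51.3%

At 34,620 units, contribution = 34,620 × £21.36 = £739,483.20.
EBIT = £739,483.20 − £575,000 = £164,483.20.
So DOL = total CM / EBIT = £739,483.20 / £164,483.20 = 4.4958.
%ΔEBIT = DOL × %ΔSales = 4.4958 × -11.4% = -51.3%.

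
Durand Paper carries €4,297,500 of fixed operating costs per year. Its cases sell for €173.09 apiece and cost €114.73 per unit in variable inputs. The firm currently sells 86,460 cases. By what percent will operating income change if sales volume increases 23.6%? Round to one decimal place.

+159.1%

Total contribution margin = 86,460 × €58.36 = €5,045,805.60.
Subtracting fixed costs: EBIT = €5,045,805.60 − €4,297,500 = €748,305.60.
DOL = contribution ÷ EBIT = €5,045,805.60 ÷ €748,305.60 = 6.7430.
Operating income changes by 6.7430 × +23.6% = +159.1%.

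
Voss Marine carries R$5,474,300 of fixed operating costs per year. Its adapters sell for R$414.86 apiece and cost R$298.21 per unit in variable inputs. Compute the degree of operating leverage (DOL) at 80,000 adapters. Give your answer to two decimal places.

Total contribution margin = 80,000 × R$116.65 = R$9,332,000.00.
Operating income = contribution − fixed costs = R$9,332,000.00 − R$5,474,300 = R$3,857,700.00.
Degree of operating leverage = R$9,332,000.00 / R$3,857,700.00 = 2.4191.

2.42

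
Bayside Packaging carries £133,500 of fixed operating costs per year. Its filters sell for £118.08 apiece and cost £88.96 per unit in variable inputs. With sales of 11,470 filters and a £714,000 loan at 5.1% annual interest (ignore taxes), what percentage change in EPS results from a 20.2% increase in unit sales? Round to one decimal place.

+41.1%

Contribution at this volume is 11,470 × £29.12 = £334,006.40.
Operating income = contribution − fixed costs = £334,006.40 − £133,500 = £200,506.40.
Interest = £36,414.00, so EBIT − I = £164,092.40.
DCL = total CM / (EBIT − I) = £334,006.40 / £164,092.40 = 2.0355.
EPS therefore changes by 2.0355 × (+20.2%) = +41.1%.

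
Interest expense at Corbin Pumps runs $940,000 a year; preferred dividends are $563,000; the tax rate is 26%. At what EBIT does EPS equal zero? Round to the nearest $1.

Preferred dividends are paid after tax, so their pre-tax equivalent is $563,000 ÷ (1 − 0.26) = $760,810.81.
Financial break-even EBIT = interest + D_p ÷ (1 − t) = $940,000 + $760,810.81 = $1,700,810.81.

$1,700,811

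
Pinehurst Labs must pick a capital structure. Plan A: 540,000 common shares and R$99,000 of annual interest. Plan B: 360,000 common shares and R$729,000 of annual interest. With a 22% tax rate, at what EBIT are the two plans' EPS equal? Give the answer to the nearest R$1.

R$1,989,000

Set EPS_A = EPS_B: (EBIT − R$99,000)(1 − 0.22) ÷ 540,000 = (EBIT − R$729,000)(1 − 0.22) ÷ 360,000.
Cancelling (1 − t) and cross-multiplying: 360,000·(EBIT − 99,000) = 540,000·(EBIT − 729,000).
Solving, EBIT = (729,000·540,000 − 99,000·360,000) / (540,000 − 360,000) = 358,020,000,000 / 180,000 = 1,989,000.00.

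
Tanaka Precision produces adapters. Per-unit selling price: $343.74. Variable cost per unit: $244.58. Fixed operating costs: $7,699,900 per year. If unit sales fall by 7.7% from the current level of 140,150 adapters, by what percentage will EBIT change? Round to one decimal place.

-17.3%

Contribution at this volume is 140,150 × $99.16 = $13,897,274.00.
Operating income = contribution − fixed costs = $13,897,274.00 − $7,699,900 = $6,197,374.00.
Degree of operating leverage = $13,897,274.00 / $6,197,374.00 = 2.2424.
Operating income changes by 2.2424 × -7.7% = -17.3%.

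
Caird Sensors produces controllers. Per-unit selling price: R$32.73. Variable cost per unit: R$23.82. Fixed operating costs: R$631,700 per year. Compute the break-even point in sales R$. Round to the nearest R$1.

R$2,320,487

Contribution margin per unit = R$32.73 − R$23.82 = R$8.91, a CM ratio of R$8.91 ÷ R$32.73 = 0.2722.
Break-even revenue = fixed costs × price ÷ CM = R$631,700 × R$32.73 ÷ R$8.91 = R$2,320,487.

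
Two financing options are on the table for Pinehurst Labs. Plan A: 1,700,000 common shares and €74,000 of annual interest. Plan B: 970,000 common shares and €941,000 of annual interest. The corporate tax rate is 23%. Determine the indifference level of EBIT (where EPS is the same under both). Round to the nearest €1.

€2,093,041

At indifference, (EBIT − 74,000)(1 − t)/1,700,000 = (EBIT − 941,000)(1 − t)/970,000.
The (1 − t) factor cancels: (EBIT − 74,000) × 970,000 = (EBIT − 941,000) × 1,700,000.
Solving, EBIT = (941,000·1,700,000 − 74,000·970,000) / (1,700,000 − 970,000) = 1,527,920,000,000 / 730,000 = 2,093,041.10.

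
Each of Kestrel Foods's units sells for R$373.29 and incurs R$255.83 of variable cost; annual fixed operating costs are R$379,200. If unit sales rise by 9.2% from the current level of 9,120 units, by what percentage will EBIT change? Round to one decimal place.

+14.2%

Total contribution margin = 9,120 × R$117.46 = R$1,071,235.20.
Subtracting fixed costs: EBIT = R$1,071,235.20 − R$379,200 = R$692,035.20.
DOL = contribution ÷ EBIT = R$1,071,235.20 ÷ R$692,035.20 = 1.5479.
%ΔEBIT = DOL × %ΔSales = 1.5479 × +9.2% = +14.2%.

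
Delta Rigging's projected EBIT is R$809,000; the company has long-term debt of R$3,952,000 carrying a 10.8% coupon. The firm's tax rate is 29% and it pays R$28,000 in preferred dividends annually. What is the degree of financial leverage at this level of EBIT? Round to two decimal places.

Interest = R$426,816.00.
Pre-tax preferred-dividend burden = R$28,000 ÷ (1 − 0.29) = R$39,436.62.
DFL = EBIT ÷ [EBIT − I − D_p/(1−t)] = R$809,000 ÷ [R$809,000 − R$426,816.00 − R$39,436.62] = R$809,000 ÷ R$342,747.38 = 2.3603.

2.36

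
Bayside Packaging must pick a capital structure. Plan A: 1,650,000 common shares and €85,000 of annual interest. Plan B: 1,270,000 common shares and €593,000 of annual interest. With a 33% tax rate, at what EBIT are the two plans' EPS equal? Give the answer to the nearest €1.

€2,290,789

At indifference, (EBIT − 85,000)(1 − t)/1,650,000 = (EBIT − 593,000)(1 − t)/1,270,000.
The (1 − t) factor cancels: (EBIT − 85,000) × 1,270,000 = (EBIT − 593,000) × 1,650,000.
EBIT × (1,650,000 − 1,270,000) = 593,000 × 1,650,000 − 85,000 × 1,270,000 = 870,500,000,000, so EBIT = 870,500,000,000 ÷ 380,000 = 2,290,789.47.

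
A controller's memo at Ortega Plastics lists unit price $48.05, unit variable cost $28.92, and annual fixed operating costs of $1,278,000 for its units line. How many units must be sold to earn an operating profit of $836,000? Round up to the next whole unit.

110,508 units

Unit CM = price − variable cost = $48.05 − $28.92 = $19.13.
Required volume = (fixed costs + target profit) ÷ CM = ($1,278,000 + $836,000) ÷ $19.13 = 110,507.06, so 110,508 units.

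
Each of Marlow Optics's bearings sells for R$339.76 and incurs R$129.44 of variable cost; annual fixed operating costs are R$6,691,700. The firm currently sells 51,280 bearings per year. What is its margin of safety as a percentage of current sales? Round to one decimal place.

Contribution margin per unit = R$339.76 − R$129.44 = R$210.32. Break-even units = R$6,691,700 ÷ R$210.32 = 31,816.76; break-even revenue = 31,816.76 × R$339.76 = R$10,810,060.82.
Actual sales revenue = 51,280 × R$339.76 = R$17,422,892.80.
Margin of safety = (R$17,422,892.80 − R$10,810,060.82) ÷ R$17,422,892.80 = 38.0%.

38.0%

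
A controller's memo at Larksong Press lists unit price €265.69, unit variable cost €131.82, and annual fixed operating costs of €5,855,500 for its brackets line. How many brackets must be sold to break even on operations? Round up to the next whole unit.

43,741 brackets

Unit CM = price − variable cost = €265.69 − €131.82 = €133.87.
Break-even Q = €5,855,500 / €133.87 = 43,740.20 → 43,741 brackets.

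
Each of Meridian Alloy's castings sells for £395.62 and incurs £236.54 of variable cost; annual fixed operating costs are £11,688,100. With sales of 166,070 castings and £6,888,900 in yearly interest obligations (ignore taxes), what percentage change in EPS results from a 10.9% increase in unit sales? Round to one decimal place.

At 166,070 units, contribution = 166,070 × £159.08 = £26,418,415.60.
EBIT = £26,418,415.60 − £11,688,100 = £14,730,315.60.
After interest of £6,888,900.00, pre-tax earnings = £7,841,415.60.
DCL = total CM / (EBIT − I) = £26,418,415.60 / £7,841,415.60 = 3.3691.
EPS therefore changes by 3.3691 × (+10.9%) = +36.7%.

+36.7%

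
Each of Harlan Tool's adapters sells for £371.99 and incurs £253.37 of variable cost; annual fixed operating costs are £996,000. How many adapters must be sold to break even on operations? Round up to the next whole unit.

Contribution margin per unit = £371.99 − £253.37 = £118.62.
Break-even volume = fixed costs ÷ CM per unit = £996,000 ÷ £118.62 = 8,396.56, so 8,397 adapters.

8,397 adapters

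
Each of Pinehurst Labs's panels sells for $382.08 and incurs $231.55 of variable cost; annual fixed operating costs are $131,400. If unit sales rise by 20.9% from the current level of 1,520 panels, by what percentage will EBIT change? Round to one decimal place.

+49.1%

Contribution at this volume is 1,520 × $150.53 = $228,805.60.
EBIT = $228,805.60 − $131,400 = $97,405.60.
DOL = contribution ÷ EBIT = $228,805.60 ÷ $97,405.60 = 2.3490.
Operating income changes by 2.3490 × +20.9% = +49.1%.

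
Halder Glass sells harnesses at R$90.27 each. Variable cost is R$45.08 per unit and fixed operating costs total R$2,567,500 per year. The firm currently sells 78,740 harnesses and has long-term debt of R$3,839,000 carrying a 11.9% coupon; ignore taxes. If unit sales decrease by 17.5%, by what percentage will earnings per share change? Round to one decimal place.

-116.6%

Total contribution margin = 78,740 × R$45.19 = R$3,558,260.60.
EBIT = R$3,558,260.60 − R$2,567,500 = R$990,760.60.
Interest = R$456,841.00, so EBIT − I = R$533,919.60.
Degree of combined leverage = contribution ÷ (EBIT − I) = R$3,558,260.60 ÷ R$533,919.60 = 6.6644.
EPS therefore changes by 6.6644 × (-17.5%) = -116.6%.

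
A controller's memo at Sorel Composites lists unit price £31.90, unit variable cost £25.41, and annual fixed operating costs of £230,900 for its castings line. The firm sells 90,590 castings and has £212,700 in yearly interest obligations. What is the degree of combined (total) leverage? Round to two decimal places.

4.07

Contribution at this volume is 90,590 × £6.49 = £587,929.10.
Operating income = contribution − fixed costs = £587,929.10 − £230,900 = £357,029.10. Interest = £212,700.00, so EBIT − I = £144,329.10.
DCL = contribution ÷ (EBIT − I) = £587,929.10 ÷ £144,329.10 = 4.0735.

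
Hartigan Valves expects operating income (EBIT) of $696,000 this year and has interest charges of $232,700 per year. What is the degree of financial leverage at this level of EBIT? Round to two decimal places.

1.50

Interest = $232,700.00.
DFL = EBIT ÷ (EBIT − I) = $696,000 ÷ ($696,000 − $232,700.00) = $696,000 ÷ $463,300.00 = 1.5023.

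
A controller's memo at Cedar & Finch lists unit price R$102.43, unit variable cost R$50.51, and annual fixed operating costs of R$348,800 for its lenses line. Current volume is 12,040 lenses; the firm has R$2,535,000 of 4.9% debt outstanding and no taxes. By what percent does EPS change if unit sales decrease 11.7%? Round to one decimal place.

-48.1%

Total contribution margin = 12,040 × R$51.92 = R$625,116.80.
Operating income = contribution − fixed costs = R$625,116.80 − R$348,800 = R$276,316.80.
After interest of R$124,215.00, pre-tax earnings = R$152,101.80.
DCL = total CM / (EBIT − I) = R$625,116.80 / R$152,101.80 = 4.1099.
EPS therefore changes by 4.1099 × (-11.7%) = -48.1%.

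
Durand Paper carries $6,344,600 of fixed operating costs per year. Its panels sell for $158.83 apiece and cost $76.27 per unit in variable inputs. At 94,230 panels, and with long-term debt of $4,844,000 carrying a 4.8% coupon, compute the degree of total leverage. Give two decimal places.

6.47

Total contribution margin = 94,230 × $82.56 = $7,779,628.80.
EBIT = $7,779,628.80 − $6,344,600 = $1,435,028.80. Interest = $232,512.00.
DOL = $7,779,628.80 ÷ $1,435,028.80 = 5.4212; DFL = $1,435,028.80 ÷ $1,202,516.80 = 1.1934.
Combined leverage = 5.4212 × 1.1934 = 6.4697.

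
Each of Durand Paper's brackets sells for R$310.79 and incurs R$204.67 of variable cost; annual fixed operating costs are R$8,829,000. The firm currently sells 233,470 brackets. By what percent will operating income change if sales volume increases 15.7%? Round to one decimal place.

Total contribution margin = 233,470 × R$106.12 = R$24,775,836.40.
Subtracting fixed costs: EBIT = R$24,775,836.40 − R$8,829,000 = R$15,946,836.40.
DOL = contribution ÷ EBIT = R$24,775,836.40 ÷ R$15,946,836.40 = 1.5537.
%ΔEBIT = DOL × %ΔSales = 1.5537 × +15.7% = +24.4%.

+24.4%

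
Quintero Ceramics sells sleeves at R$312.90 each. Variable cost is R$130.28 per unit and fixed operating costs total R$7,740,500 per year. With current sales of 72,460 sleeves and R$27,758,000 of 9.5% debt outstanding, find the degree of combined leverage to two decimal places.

Total contribution margin = 72,460 × R$182.62 = R$13,232,645.20.
EBIT = R$13,232,645.20 − R$7,740,500 = R$5,492,145.20. Interest = R$2,637,010.00.
DOL = R$13,232,645.20 ÷ R$5,492,145.20 = 2.4094; DFL = R$5,492,145.20 ÷ R$2,855,135.20 = 1.9236.
Combined leverage = 2.4094 × 1.9236 = 4.6347.

4.63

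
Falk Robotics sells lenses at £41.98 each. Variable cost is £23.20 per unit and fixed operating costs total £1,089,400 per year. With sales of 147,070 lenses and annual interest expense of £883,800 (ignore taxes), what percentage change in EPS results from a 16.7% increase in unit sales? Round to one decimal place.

+58.5%

At 147,070 units, contribution = 147,070 × £18.78 = £2,761,974.60.
Operating income = contribution − fixed costs = £2,761,974.60 − £1,089,400 = £1,672,574.60.
Interest = £883,800.00, so EBIT − I = £788,774.60.
DCL = total CM / (EBIT − I) = £2,761,974.60 / £788,774.60 = 3.5016.
%ΔEPS = DCL × %ΔSales = 3.5016 × +16.7% = +58.5%.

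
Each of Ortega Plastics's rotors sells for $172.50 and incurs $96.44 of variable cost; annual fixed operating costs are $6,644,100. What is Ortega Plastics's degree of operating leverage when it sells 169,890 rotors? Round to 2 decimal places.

Contribution at this volume is 169,890 × $76.06 = $12,921,833.40.
Subtracting fixed costs: EBIT = $12,921,833.40 − $6,644,100 = $6,277,733.40.
Degree of operating leverage = $12,921,833.40 / $6,277,733.40 = 2.0584.

2.06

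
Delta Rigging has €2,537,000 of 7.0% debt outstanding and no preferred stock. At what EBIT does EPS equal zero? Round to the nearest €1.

Annual interest = 7.0% × €2,537,000 = €177,590.00.
Without preferred stock the financial break-even is simply EBIT = interest = €177,590.00.

€177,590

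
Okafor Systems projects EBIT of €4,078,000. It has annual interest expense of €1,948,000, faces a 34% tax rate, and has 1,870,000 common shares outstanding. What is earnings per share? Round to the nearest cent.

Pre-tax income = €4,078,000 − €1,948,000.00 = €2,130,000.00.
After tax at 34%: net income = €2,130,000.00 × 0.66 = €1,405,800.00.
EPS = €1,405,800.00 ÷ 1,870,000 = €0.75.

€0.75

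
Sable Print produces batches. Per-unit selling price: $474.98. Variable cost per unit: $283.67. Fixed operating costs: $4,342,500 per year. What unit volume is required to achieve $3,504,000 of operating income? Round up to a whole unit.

41,015 batches

Each unit contributes $474.98 − $283.67 = $191.31.
Required volume = (fixed costs + target profit) ÷ CM = ($4,342,500 + $3,504,000) ÷ $191.31 = 41,014.58, so 41,015 batches.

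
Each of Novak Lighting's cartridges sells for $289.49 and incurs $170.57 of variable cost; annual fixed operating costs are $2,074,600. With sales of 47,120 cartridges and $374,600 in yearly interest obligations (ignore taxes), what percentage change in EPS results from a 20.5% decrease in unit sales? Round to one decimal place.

Total contribution margin = 47,120 × $118.92 = $5,603,510.40.
Subtracting fixed costs: EBIT = $5,603,510.40 − $2,074,600 = $3,528,910.40.
Interest = $374,600.00, so EBIT − I = $3,154,310.40.
DCL = total CM / (EBIT − I) = $5,603,510.40 / $3,154,310.40 = 1.7765.
EPS therefore changes by 1.7765 × (-20.5%) = -36.4%.

-36.4%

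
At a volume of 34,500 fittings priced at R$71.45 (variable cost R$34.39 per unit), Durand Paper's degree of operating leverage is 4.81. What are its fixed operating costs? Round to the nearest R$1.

Total contribution margin = 34,500 × R$37.06 = R$1,278,570.00.
Since DOL = CM ÷ EBIT, EBIT = R$1,278,570.00 ÷ 4.81 = R$265,814.97.
Fixed costs = CM − EBIT = R$1,278,570.00 − R$265,814.97 = R$1,012,755.

R$1,012,755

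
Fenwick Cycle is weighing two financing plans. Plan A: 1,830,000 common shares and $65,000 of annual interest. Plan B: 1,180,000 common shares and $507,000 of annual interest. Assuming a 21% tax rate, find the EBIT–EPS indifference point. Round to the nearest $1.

Set EPS_A = EPS_B: (EBIT − $65,000)(1 − 0.21) ÷ 1,830,000 = (EBIT − $507,000)(1 − 0.21) ÷ 1,180,000.
The (1 − t) factor cancels: (EBIT − 65,000) × 1,180,000 = (EBIT − 507,000) × 1,830,000.
EBIT × (1,830,000 − 1,180,000) = 507,000 × 1,830,000 − 65,000 × 1,180,000 = 851,110,000,000, so EBIT = 851,110,000,000 ÷ 650,000 = 1,309,400.00.

$1,309,400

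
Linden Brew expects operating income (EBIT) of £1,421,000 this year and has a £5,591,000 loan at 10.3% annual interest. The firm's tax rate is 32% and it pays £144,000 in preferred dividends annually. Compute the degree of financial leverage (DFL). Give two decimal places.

Interest = £575,873.00.
Preferred dividends grossed up pre-tax: £144,000 / (1 − 0.32) = £211,764.71.
DFL = EBIT ÷ [EBIT − I − D_p/(1−t)] = £1,421,000 ÷ [£1,421,000 − £575,873.00 − £211,764.71] = £1,421,000 ÷ £633,362.29 = 2.2436.

2.24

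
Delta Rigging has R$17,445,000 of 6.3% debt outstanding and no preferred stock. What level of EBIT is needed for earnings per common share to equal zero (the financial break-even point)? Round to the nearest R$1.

R$1,099,035

Annual interest = 6.3% × R$17,445,000 = R$1,099,035.00.
Without preferred stock the financial break-even is simply EBIT = interest = R$1,099,035.00.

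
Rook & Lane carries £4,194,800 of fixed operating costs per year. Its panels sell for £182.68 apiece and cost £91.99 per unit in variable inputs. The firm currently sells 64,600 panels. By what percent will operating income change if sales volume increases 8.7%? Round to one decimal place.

Total contribution margin = 64,600 × £90.69 = £5,858,574.00.
Subtracting fixed costs: EBIT = £5,858,574.00 − £4,194,800 = £1,663,774.00.
Degree of operating leverage = £5,858,574.00 / £1,663,774.00 = 3.5213.
Operating income changes by 3.5213 × +8.7% = +30.6%.

+30.6%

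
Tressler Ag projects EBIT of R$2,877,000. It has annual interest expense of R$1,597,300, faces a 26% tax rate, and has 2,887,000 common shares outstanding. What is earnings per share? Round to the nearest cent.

Interest = R$1,597,300.00, so EBT = R$2,877,000 − R$1,597,300.00 = R$1,279,700.00.
Net income = R$1,279,700.00 × (1 − 0.26) = R$946,978.00.
Per share: R$946,978.00 / 2,887,000 shares = R$0.33.

R$0.33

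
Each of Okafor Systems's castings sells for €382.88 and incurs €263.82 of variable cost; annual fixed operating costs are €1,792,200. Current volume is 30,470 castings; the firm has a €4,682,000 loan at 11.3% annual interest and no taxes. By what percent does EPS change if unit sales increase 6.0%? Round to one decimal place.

+16.7%

At 30,470 units, contribution = 30,470 × €119.06 = €3,627,758.20.
Subtracting fixed costs: EBIT = €3,627,758.20 − €1,792,200 = €1,835,558.20.
Interest = €529,066.00, so EBIT − I = €1,306,492.20.
Degree of combined leverage = contribution ÷ (EBIT − I) = €3,627,758.20 ÷ €1,306,492.20 = 2.7767.
%ΔEPS = DCL × %ΔSales = 2.7767 × +6.0% = +16.7%.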